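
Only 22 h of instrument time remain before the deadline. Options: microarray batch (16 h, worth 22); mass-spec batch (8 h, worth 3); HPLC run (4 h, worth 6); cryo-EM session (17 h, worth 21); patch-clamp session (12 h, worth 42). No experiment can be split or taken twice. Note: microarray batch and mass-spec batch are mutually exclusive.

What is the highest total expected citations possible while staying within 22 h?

48

Taking HPLC run + patch-clamp session: 16 h used, 48 in expected citations.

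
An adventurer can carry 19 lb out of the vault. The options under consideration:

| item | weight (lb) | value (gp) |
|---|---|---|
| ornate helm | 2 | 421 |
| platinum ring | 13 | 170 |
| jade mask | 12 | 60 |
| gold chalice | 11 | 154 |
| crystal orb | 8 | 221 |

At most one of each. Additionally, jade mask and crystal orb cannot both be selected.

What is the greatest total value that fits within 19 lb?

Ornate helm + crystal orb uses 10 of the 19 lb and totals 642.
The closest alternative, ornate helm + platinum ring, reaches only 591.

642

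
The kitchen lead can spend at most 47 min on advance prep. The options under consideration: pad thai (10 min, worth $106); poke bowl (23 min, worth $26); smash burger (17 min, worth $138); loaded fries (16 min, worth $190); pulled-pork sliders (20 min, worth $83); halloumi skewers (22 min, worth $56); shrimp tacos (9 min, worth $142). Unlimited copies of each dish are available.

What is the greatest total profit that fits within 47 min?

710

By profit per min: shrimp tacos 15.78, loaded fries 11.88, pad thai 10.60, smash burger 8.12 lead.
5×shrimp tacos uses 45 of the 47 min and totals 710.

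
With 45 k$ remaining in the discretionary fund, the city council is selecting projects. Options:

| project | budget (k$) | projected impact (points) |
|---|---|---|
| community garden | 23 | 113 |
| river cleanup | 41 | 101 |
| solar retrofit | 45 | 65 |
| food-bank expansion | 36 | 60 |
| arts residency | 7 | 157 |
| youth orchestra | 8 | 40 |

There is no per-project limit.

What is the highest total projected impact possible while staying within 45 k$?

942

Taking 6×arts residency: 42 k$ used, 942 in projected impact.
The spare 3 k$ is too small for any remaining project, and no exchange beats 942.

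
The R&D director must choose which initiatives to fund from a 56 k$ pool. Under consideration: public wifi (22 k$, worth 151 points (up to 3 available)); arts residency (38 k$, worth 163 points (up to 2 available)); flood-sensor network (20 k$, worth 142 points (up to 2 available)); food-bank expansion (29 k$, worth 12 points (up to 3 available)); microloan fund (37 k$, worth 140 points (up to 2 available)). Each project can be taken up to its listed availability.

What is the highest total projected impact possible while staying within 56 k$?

302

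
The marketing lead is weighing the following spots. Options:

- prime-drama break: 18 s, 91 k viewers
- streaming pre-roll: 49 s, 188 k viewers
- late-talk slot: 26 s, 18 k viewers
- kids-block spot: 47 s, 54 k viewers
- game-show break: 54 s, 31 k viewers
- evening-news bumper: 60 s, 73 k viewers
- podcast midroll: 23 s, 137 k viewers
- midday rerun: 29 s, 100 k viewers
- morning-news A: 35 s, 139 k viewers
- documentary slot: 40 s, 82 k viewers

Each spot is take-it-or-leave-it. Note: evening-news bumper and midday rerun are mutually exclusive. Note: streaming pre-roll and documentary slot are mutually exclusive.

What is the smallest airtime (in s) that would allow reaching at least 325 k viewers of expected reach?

70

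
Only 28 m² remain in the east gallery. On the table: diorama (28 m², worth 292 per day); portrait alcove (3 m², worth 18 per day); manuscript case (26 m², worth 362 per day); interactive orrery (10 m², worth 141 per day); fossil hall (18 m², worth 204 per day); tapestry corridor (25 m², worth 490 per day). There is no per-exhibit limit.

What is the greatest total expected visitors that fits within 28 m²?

508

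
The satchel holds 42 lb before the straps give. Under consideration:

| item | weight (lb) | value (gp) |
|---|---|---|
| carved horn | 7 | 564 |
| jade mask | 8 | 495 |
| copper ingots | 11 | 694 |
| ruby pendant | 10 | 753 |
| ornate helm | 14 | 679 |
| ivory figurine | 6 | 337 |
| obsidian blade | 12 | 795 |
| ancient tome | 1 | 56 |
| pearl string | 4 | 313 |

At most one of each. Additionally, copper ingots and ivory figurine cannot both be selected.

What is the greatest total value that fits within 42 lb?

Taking carved horn + jade mask + ruby pendant + obsidian blade + ancient tome + pearl string: 42 lb used, 2976 in value.
The closest alternative, carved horn + jade mask + ruby pendant + obsidian blade + pearl string, reaches only 2920.

2976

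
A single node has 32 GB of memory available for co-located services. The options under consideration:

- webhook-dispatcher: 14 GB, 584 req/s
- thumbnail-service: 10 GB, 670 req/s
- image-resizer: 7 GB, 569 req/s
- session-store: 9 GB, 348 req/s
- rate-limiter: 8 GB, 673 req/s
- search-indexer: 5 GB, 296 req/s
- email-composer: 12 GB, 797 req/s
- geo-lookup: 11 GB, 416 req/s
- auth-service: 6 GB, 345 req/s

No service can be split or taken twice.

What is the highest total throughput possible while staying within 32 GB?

A density-first pass picks thumbnail-service + image-resizer + rate-limiter + search-indexer — 2208 at 30 GB.
The 10 GB tied up in thumbnail-service is better spent on email-composer — total rises to 2335 (32 GB).

2335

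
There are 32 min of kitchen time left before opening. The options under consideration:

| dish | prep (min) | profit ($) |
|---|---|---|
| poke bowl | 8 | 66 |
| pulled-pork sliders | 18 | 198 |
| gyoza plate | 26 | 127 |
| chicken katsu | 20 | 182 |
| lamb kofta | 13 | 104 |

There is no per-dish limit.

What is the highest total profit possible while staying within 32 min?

Filling by ratio: poke bowl + pulled-pork sliders for 264, with 6 min left unused.
The 8 min tied up in poke bowl is better spent on lamb kofta — total rises to 302 (31 min).
The spare 1 min is too small for any remaining dish, and no exchange beats 302.

302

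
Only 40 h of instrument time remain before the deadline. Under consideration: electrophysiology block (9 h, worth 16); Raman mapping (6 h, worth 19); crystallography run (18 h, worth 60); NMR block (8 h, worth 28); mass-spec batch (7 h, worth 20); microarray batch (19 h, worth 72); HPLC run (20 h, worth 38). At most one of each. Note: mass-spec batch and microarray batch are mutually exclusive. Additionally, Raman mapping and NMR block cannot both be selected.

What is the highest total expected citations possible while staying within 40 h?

By expected citations per h: microarray batch 3.79, NMR block 3.50, crystallography run 3.33 lead.
Taking crystallography run + microarray batch: 37 h used, 132 in expected citations.
Runner-up electrophysiology block + NMR block + microarray batch tops out at 116.

132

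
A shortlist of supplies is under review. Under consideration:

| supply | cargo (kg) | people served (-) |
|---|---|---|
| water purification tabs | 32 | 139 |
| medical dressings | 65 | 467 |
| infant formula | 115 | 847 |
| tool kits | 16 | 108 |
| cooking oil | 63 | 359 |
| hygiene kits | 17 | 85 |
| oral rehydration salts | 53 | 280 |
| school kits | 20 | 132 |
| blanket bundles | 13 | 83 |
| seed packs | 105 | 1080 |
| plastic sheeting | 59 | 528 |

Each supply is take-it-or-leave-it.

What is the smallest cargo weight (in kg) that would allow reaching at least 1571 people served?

Minimise kg subject to total people served ≥ 1571.
seed packs + plastic sheeting reaches 1608 using 164 kg.
Below 164 kg the best achievable stays under 1571.

164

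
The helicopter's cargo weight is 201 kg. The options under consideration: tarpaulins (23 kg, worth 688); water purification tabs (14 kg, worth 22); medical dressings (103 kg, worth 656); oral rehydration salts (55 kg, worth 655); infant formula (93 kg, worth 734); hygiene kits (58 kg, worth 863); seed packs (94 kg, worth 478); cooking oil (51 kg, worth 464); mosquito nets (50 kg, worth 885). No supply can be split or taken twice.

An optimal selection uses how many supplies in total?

5

Optimal total is 3113.
One optimal bundle: tarpaulins + water purification tabs + oral rehydration salts + hygiene kits + mosquito nets (200 kg).
Every optimal selection uses 5 supplies.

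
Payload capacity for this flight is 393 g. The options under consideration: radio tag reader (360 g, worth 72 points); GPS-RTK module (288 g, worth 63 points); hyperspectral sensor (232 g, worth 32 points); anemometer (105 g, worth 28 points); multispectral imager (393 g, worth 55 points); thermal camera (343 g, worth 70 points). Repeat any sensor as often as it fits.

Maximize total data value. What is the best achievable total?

A density-first pass picks 3×anemometer — 84 at 315 g.
The 210 g tied up in 2×anemometer is better spent on GPS-RTK module — total rises to 91 (393 g).
Nothing else within 393 g beats 91.

91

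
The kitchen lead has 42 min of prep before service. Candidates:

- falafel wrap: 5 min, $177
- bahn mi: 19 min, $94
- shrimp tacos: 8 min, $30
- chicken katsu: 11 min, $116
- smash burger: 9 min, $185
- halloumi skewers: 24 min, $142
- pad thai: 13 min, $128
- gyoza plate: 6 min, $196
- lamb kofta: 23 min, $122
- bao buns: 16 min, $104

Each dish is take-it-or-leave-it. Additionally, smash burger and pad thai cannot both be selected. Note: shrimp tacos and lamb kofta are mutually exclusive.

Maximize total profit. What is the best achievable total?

The ratio ordering already packs tightly: falafel wrap + shrimp tacos + chicken katsu + smash burger + gyoza plate, 39 min, 704.

704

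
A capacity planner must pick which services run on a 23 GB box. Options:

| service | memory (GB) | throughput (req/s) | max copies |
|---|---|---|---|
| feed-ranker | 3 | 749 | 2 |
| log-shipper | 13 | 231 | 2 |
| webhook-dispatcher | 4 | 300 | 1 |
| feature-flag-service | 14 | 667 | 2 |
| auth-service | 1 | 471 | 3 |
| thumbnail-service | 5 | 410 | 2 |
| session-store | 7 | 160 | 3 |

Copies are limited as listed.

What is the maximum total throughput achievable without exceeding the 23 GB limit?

Taking 2×feed-ranker + webhook-dispatcher + 3×auth-service + 2×thumbnail-service: 23 GB used, 4031 in throughput.
No other feasible combination exceeds 4031.

4031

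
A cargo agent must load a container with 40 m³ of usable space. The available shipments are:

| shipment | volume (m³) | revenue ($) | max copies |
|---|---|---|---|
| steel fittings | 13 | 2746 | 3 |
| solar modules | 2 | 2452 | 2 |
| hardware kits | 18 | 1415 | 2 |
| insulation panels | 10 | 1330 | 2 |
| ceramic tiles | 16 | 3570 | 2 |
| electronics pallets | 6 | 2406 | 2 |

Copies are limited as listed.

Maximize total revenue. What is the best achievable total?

13792

By revenue per m³: solar modules 1226.00, electronics pallets 401.00, ceramic tiles 223.12, steel fittings 211.23 lead.
Taking the top-ratio shipments first gives 2×solar modules + ceramic tiles + 2×electronics pallets for 13286 (32 m³).
Dropping ceramic tiles frees 16 m³; slotting in steel fittings + insulation panels (23 m³) lifts the total to 13792 at 39 m³.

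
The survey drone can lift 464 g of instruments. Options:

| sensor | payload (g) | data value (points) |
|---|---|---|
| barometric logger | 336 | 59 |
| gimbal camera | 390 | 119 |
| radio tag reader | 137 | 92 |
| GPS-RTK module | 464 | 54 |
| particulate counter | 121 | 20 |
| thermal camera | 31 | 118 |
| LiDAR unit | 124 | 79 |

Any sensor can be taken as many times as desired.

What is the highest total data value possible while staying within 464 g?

1652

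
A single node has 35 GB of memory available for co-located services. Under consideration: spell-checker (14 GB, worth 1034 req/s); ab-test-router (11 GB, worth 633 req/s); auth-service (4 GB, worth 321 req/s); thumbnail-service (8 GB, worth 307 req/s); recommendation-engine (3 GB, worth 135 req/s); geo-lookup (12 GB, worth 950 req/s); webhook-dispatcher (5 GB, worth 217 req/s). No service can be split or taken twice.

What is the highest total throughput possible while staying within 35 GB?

2522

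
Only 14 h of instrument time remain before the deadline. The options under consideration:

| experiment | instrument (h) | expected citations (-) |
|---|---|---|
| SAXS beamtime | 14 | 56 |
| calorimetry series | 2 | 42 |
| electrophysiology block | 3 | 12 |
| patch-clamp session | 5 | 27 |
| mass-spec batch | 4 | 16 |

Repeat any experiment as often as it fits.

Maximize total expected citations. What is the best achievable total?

The ratio ordering already packs tightly: 7×calorimetry series, 14 h, 294.

294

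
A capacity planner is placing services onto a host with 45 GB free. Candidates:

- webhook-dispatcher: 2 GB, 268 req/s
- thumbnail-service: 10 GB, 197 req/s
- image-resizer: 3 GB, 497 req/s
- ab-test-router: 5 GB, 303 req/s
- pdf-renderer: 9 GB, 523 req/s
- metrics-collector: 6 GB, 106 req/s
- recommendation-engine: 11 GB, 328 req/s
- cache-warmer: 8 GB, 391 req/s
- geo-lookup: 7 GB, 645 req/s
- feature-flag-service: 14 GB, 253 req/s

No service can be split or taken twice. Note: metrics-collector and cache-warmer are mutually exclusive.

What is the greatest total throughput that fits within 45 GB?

2955

Density check — image-resizer 165.67, webhook-dispatcher 134.00, geo-lookup 92.14, ab-test-router 60.60 are the best per GB.
Taking webhook-dispatcher + image-resizer + ab-test-router + pdf-renderer + recommendation-engine + cache-warmer + geo-lookup: 45 GB used, 2955 in throughput.
Runner-up webhook-dispatcher + thumbnail-service + image-resizer + ab-test-router + pdf-renderer + cache-warmer + geo-lookup tops out at 2824.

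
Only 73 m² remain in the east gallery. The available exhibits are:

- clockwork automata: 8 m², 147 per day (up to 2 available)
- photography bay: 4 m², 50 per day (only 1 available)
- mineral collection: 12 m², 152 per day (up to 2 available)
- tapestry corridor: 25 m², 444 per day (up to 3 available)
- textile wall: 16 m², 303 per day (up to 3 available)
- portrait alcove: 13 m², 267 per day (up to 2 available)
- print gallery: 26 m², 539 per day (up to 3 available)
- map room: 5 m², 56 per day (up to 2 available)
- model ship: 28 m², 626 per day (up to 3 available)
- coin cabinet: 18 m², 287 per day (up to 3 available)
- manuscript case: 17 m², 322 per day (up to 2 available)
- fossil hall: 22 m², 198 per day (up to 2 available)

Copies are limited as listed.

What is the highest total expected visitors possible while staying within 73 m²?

1574

Greedy by ratio would take photography bay + portrait alcove + 2×model ship: 73 m² used, total 1569.
The 17 m² tied up in photography bay and portrait alcove is better spent on manuscript case — total rises to 1574 (73 m²).
That's the maximum — no swap from here does better than 1574.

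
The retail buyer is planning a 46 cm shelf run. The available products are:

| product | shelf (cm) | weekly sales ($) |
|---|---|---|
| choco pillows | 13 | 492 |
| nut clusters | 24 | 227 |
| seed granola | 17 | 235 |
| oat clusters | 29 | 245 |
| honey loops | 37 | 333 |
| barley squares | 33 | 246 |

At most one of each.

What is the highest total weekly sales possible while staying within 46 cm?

738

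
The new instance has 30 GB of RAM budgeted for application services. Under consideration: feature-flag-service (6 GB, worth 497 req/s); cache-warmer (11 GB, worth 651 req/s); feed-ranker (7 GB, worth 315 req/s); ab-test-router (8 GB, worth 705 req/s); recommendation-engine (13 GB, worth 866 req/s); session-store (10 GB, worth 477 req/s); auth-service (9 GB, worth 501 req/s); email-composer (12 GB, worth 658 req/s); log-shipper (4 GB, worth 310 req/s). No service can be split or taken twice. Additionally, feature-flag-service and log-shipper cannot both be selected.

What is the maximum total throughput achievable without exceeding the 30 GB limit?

Ab-test-router + recommendation-engine + auth-service uses 30 of the 30 GB and totals 2072.

2072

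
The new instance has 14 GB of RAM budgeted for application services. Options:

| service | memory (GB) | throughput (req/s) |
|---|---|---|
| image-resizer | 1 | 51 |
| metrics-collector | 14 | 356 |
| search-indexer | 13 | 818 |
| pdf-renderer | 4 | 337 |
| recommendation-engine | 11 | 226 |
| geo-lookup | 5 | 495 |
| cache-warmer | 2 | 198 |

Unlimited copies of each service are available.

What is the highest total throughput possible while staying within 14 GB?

By throughput per GB: geo-lookup 99.00, cache-warmer 99.00, pdf-renderer 84.25, search-indexer 62.92 lead.
2×geo-lookup + 2×cache-warmer uses 14 of the 14 GB and totals 1386.
No other feasible combination exceeds 1386.

1386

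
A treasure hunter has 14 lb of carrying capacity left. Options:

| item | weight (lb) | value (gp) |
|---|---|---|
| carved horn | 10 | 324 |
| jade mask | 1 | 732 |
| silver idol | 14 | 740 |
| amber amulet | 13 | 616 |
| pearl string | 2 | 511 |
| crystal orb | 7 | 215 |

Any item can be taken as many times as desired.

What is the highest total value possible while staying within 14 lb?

10248

Taking 14×jade mask: 14 lb used, 10248 in value.
Every other selection either busts 14 lb or fails to beat 10248.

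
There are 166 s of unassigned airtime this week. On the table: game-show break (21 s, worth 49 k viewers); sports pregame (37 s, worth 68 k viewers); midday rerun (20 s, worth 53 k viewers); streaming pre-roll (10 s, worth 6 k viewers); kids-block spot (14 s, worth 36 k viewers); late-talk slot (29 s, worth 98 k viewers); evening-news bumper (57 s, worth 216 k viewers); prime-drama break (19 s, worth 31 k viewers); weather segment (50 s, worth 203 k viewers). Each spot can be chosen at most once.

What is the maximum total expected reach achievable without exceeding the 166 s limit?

576

Best packing: midday rerun + streaming pre-roll + late-talk slot + evening-news bumper + weather segment — 166 s, 576 total.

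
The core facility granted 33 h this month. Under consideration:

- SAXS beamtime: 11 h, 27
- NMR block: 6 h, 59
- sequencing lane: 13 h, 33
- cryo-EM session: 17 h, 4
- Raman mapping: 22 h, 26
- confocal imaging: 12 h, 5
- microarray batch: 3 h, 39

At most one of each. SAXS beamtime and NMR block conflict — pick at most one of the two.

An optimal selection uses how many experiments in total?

3

Optimal total is 131.
One optimal bundle: NMR block + sequencing lane + microarray batch (22 h).
Any selection reaching 131 contains exactly 3 experiments.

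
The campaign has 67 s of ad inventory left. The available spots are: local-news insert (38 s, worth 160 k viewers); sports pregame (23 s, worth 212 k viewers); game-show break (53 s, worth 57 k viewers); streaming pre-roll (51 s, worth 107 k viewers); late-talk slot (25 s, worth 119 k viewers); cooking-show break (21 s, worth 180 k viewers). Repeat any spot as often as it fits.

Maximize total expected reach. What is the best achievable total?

2×sports pregame + cooking-show break uses 67 of the 67 s and totals 604.

604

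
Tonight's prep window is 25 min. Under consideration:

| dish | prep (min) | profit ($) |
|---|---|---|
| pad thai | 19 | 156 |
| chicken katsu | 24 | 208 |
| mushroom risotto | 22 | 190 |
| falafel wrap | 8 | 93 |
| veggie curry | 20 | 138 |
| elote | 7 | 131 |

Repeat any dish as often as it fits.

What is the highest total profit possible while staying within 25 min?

393

Density check — elote 18.71, falafel wrap 11.62, chicken katsu 8.67, mushroom risotto 8.64 are the best per min.
3×elote uses 21 of the 25 min and totals 393.
Every other selection either busts 25 min or fails to beat 393.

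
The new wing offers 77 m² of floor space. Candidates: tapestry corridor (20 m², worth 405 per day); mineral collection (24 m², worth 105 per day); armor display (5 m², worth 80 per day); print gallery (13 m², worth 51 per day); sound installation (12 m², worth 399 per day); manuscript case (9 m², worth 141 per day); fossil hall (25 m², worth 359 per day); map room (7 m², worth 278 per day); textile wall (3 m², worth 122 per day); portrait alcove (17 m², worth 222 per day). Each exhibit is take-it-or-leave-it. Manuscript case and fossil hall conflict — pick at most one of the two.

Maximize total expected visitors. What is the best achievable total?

1647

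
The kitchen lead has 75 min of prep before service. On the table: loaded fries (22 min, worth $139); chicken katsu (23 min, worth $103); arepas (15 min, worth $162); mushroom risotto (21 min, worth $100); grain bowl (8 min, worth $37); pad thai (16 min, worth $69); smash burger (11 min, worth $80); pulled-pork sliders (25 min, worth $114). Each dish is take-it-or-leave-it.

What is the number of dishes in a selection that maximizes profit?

Best achievable profit is 495.
loaded fries + arepas + smash burger + pulled-pork sliders hits 495 at 73 min.
Every optimal selection uses 4 dishes.

4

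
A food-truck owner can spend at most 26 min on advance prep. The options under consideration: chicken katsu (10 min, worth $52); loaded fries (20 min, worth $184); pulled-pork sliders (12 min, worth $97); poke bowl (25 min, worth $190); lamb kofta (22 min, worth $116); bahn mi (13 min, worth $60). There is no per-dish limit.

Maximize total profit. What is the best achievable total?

194

By profit per min: loaded fries 9.20, pulled-pork sliders 8.08, poke bowl 7.60 lead.
Filling by ratio: loaded fries for 184, with 6 min left unused.
Dropping loaded fries frees 20 min; slotting in 2×pulled-pork sliders (24 min) lifts the total to 194 at 24 min.
Every other selection either busts 26 min or fails to beat 194.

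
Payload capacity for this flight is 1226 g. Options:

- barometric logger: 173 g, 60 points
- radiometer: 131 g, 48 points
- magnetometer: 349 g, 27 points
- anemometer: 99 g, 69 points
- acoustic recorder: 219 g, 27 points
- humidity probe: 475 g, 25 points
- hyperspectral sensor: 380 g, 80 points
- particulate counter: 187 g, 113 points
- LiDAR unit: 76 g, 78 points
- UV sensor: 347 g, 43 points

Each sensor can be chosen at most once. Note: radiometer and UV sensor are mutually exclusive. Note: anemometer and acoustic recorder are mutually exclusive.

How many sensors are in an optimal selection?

The maximum data value within 1226 g is 448.
For example barometric logger + radiometer + anemometer + hyperspectral sensor + particulate counter + LiDAR unit achieves it, using 1046 g.
Every optimal selection uses 6 sensors.

6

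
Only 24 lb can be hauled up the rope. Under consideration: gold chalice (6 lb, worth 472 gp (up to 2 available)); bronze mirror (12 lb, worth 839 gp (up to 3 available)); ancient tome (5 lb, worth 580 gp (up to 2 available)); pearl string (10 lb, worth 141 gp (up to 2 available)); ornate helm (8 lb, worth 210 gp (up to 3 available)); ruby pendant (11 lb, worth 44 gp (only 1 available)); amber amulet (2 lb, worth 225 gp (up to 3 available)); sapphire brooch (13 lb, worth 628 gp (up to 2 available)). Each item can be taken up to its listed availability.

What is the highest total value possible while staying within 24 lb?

2329

By value per lb: ancient tome 116.00, amber amulet 112.50, gold chalice 78.67, bronze mirror 69.92 lead.
Filling by ratio: gold chalice + 2×ancient tome + 3×amber amulet for 2307, with 2 lb left unused.
Replace 2×amber amulet with gold chalice: the trade gains 22 net, giving 2329 at 24 lb.
Every other selection either busts 24 lb or exceeds an availability limit or fails to beat 2329.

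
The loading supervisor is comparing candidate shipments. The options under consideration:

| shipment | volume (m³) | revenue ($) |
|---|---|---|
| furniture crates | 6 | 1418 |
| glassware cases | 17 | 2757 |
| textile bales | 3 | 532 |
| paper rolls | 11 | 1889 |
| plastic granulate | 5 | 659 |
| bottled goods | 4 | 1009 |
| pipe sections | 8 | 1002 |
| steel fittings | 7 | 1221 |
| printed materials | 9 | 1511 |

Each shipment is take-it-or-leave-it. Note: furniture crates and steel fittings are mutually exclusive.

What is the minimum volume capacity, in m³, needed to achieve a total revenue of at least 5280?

29

Look for the lowest-volume combination reaching 5280.
furniture crates + textile bales + paper rolls + plastic granulate + bottled goods: 5507 revenue at 29 m³.
Any bundle with less than 29 m³ falls short of 5280.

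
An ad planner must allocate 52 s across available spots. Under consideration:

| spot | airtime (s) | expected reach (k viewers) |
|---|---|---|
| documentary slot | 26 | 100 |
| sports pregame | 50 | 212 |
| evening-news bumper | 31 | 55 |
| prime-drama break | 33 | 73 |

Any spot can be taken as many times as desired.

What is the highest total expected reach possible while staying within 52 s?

Sports pregame uses 50 of the 52 s and totals 212.
No other feasible combination exceeds 212.

212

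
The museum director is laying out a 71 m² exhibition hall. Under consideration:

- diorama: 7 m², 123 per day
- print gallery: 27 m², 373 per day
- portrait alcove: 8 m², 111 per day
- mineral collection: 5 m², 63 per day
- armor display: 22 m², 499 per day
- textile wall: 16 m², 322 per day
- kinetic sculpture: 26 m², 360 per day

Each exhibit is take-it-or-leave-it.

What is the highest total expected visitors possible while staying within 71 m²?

By expected visitors per m²: armor display 22.68, textile wall 20.12, diorama 17.57, portrait alcove 13.88 lead.
The ratio heuristic lands on diorama + portrait alcove + mineral collection + armor display + textile wall (1118) but leaves 13 m² idle.
Replace portrait alcove and mineral collection with kinetic sculpture: the trade gains 186 net, giving 1304 at 71 m².
An exhaustive check of the 128 subsets confirms 1304.

1304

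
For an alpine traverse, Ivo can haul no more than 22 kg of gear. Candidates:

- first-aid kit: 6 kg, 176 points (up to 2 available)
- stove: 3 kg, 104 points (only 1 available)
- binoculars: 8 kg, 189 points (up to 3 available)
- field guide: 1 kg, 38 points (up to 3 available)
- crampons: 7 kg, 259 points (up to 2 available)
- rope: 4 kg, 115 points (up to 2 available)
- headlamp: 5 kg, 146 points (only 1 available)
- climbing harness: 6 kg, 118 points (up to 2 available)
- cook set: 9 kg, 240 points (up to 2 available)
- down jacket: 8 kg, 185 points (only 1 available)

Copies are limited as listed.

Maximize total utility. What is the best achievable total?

778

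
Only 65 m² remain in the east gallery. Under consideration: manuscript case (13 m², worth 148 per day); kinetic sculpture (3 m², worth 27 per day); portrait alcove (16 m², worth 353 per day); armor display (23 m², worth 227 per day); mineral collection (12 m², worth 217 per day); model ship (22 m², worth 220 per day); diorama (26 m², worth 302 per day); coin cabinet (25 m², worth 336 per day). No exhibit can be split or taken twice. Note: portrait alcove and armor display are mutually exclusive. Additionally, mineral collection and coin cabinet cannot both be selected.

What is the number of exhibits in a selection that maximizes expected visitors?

Optimal total is 938.
manuscript case + portrait alcove + mineral collection + model ship hits 938 at 63 m².
Every optimal selection uses 4 exhibits.

4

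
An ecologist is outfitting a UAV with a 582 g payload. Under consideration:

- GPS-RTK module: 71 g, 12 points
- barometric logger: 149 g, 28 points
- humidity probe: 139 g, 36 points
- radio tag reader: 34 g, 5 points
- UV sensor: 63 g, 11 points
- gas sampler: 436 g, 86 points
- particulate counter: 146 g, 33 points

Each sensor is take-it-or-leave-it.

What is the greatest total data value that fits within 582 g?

122

Taking the top-ratio sensors first gives GPS-RTK module + barometric logger + humidity probe + UV sensor + particulate counter for 120 (568 g).
Using the slack differently, humidity probe + gas sampler comes to 122 at 575 g.
Runner-up GPS-RTK module + barometric logger + humidity probe + UV sensor + particulate counter tops out at 120.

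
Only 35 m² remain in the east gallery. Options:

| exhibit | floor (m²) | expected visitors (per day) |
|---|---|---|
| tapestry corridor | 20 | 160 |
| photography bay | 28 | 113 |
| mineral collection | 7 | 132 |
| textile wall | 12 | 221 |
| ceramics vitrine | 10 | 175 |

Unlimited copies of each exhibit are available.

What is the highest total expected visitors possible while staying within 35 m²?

660

Best packing: 5×mineral collection — 35 m², 660 total.
No other feasible combination exceeds 660.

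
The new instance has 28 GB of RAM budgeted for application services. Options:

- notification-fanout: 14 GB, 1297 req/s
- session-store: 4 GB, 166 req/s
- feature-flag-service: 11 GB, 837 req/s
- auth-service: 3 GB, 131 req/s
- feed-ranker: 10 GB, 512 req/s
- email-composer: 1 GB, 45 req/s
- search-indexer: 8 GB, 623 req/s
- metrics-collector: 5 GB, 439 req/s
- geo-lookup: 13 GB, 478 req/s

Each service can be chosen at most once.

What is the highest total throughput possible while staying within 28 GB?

2404

By throughput per GB: notification-fanout 92.64, metrics-collector 87.80, search-indexer 77.88 lead.
Notification-fanout + email-composer + search-indexer + metrics-collector uses 28 of the 28 GB and totals 2404.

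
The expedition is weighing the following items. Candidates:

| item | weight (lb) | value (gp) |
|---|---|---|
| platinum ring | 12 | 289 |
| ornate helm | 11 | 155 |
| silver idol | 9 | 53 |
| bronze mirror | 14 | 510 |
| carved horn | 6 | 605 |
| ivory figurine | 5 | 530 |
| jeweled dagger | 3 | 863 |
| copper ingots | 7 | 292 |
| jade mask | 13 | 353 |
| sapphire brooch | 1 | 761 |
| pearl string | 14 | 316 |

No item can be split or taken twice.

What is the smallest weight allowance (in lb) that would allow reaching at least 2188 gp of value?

Minimise lb subject to total value ≥ 2188.
Taking carved horn + jeweled dagger + sapphire brooch gives 2229 (≥ 2188) for 10 lb.
Any bundle with less than 10 lb falls short of 2188.

10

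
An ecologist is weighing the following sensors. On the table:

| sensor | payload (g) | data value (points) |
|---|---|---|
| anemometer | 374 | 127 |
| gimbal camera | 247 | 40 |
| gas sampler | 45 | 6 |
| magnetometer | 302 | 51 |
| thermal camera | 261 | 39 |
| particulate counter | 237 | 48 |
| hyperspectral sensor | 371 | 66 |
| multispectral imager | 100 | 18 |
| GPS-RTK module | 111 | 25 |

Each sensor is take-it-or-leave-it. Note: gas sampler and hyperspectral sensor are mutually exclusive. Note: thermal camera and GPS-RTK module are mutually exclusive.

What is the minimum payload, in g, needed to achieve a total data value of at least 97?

374

Need the lightest bundle worth ≥ 97.
Taking anemometer gives 127 (≥ 97) for 374 g.
Below 374 g the best achievable stays under 97.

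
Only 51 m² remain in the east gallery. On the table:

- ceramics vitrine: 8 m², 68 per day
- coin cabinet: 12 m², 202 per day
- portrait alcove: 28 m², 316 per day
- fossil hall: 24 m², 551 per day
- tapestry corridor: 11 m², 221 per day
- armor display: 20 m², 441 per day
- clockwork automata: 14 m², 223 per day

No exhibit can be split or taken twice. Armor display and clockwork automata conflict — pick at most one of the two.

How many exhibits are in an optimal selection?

3

Optimal total is 995.
For example fossil hall + tapestry corridor + clockwork automata achieves it, using 49 m².
Any selection reaching 995 contains exactly 3 exhibits.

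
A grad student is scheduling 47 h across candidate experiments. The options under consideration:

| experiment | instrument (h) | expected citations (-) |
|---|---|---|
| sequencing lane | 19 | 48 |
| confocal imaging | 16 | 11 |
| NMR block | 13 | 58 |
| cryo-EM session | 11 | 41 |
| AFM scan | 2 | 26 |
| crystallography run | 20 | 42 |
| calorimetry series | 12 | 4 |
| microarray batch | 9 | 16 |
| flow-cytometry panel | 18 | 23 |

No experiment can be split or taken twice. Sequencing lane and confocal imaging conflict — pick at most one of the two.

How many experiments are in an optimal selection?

Best achievable expected citations is 173.
sequencing lane + NMR block + cryo-EM session + AFM scan hits 173 at 45 h.
Any selection reaching 173 contains exactly 4 experiments.

4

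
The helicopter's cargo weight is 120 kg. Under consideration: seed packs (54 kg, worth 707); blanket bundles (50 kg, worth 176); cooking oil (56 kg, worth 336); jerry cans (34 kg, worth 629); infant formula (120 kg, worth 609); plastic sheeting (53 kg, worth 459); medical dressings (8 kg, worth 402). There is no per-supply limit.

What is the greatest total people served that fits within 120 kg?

6030

Density check — medical dressings 50.25, jerry cans 18.50, seed packs 13.09 are the best per kg.
Best packing: 15×medical dressings — 120 kg, 6030 total.
No other feasible combination exceeds 6030.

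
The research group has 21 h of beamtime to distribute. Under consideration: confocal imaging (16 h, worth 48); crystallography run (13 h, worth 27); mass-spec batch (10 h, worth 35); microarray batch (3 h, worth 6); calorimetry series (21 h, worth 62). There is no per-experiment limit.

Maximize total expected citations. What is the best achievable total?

By expected citations per h: mass-spec batch 3.50, confocal imaging 3.00, calorimetry series 2.95 lead.
2×mass-spec batch uses 20 of the 21 h and totals 70.

70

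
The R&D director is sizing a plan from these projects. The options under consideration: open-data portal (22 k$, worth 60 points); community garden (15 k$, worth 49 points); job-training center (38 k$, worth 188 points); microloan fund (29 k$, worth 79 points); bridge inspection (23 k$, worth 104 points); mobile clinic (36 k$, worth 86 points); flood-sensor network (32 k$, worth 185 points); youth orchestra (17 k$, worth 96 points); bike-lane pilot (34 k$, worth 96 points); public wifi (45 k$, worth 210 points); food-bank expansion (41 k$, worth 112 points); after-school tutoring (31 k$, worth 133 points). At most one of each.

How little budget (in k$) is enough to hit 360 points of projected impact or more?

Look for the lowest-budget combination reaching 360.
job-training center + flood-sensor network: 373 projected impact at 70 k$.
Any bundle with less than 70 k$ falls short of 360.

70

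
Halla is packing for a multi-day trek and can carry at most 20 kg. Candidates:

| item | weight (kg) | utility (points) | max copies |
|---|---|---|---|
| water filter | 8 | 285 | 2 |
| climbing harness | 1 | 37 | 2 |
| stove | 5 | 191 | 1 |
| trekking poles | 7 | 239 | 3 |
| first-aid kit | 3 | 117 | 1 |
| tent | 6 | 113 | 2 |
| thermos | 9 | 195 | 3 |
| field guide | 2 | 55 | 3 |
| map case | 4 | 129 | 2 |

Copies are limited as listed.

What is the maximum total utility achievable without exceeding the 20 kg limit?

724

A density-first pass picks water filter + 2×climbing harness + stove + first-aid kit + field guide — 722 at 20 kg.
The 8 kg tied up in climbing harness and stove and field guide is better spent on water filter — total rises to 724 (20 kg).
That's the maximum — no swap from here does better than 724.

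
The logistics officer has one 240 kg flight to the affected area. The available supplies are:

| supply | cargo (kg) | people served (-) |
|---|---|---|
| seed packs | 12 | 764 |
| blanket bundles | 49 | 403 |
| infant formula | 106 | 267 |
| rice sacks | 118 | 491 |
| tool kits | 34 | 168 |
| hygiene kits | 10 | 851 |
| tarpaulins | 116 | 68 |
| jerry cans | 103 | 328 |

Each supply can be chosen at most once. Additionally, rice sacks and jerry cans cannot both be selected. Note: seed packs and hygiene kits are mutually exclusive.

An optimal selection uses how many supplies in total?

4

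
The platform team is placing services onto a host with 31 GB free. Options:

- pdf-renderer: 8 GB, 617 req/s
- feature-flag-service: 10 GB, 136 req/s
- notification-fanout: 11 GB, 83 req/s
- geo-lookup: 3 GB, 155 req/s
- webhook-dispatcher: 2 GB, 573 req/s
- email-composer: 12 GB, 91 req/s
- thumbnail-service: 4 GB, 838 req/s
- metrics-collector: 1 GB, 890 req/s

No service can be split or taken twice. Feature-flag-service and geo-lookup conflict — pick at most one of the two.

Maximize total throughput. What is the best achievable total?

3164

Pdf-renderer + geo-lookup + webhook-dispatcher + email-composer + thumbnail-service + metrics-collector uses 30 of the 31 GB and totals 3164.
Runner-up pdf-renderer + notification-fanout + geo-lookup + webhook-dispatcher + thumbnail-service + metrics-collector tops out at 3156.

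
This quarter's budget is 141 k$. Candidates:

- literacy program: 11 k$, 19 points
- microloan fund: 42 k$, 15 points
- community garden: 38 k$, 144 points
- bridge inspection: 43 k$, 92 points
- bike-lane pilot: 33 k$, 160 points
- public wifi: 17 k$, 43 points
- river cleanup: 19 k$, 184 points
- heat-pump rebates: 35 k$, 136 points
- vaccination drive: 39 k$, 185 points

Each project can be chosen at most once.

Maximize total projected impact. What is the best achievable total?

Taking the top-ratio projects first gives literacy program + bike-lane pilot + river cleanup + heat-pump rebates + vaccination drive for 684 (137 k$).
Dropping heat-pump rebates frees 35 k$; slotting in community garden (38 k$) lifts the total to 692 at 140 k$.

692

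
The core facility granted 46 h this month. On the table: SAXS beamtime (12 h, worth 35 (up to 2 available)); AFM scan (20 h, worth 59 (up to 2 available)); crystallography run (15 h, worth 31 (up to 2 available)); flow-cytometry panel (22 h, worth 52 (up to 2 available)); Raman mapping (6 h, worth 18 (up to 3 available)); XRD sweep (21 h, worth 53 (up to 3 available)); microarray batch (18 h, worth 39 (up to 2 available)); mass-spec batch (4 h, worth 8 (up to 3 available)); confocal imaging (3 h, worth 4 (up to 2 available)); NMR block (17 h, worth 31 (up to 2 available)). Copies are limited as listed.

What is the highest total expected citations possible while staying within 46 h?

136

Density check — Raman mapping 3.00, AFM scan 2.95, SAXS beamtime 2.92 are the best per h.
Greedy by ratio would take AFM scan + 3×Raman mapping + 2×mass-spec batch: 46 h used, total 129.
Replace 2×Raman mapping and 2×mass-spec batch with AFM scan: the trade gains 7 net, giving 136 at 46 h.
Every other selection either busts 46 h or exceeds an availability limit or fails to beat 136.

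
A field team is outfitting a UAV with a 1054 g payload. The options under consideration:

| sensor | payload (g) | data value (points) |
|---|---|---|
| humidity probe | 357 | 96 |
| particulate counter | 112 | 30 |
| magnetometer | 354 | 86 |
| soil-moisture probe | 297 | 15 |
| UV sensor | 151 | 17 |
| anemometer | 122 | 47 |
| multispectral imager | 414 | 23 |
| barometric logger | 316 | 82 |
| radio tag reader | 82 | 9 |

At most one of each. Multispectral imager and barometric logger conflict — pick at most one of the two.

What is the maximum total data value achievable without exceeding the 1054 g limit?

268

Ranking by ratio (data value/g): anemometer 0.39, humidity probe 0.27, particulate counter 0.27, barometric logger 0.26.
A density-first pass picks humidity probe + particulate counter + anemometer + barometric logger + radio tag reader — 264 at 989 g.
The 316 g tied up in barometric logger is better spent on magnetometer — total rises to 268 (1027 g).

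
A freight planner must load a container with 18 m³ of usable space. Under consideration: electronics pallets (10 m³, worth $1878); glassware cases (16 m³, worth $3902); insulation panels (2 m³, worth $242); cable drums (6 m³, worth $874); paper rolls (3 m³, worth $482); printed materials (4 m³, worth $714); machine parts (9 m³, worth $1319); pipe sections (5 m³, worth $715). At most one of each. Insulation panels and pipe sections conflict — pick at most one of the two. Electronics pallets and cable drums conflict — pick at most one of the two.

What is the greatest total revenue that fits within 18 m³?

Ranking by ratio (revenue/m³): glassware cases 243.88, electronics pallets 187.80, printed materials 178.50, paper rolls 160.67.
Best packing: glassware cases + insulation panels — 18 m³, 4144 total.
The closest alternative, glassware cases, reaches only 3902.

4144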